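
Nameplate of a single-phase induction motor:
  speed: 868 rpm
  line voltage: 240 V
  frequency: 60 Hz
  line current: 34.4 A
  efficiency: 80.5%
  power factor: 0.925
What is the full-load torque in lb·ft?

P_in = V·I·cosφ = 240 × 34.4 × 0.925 = 7637 W
P_out = η·P_in = 0.805 × 7637 = 6148 W
n = 868 rpm
ω = 2π×868/60 = 90.9 rad/s
τ = P_out/ω = 6148/90.9 = 67.63 N·m
In lb·ft: 67.63/1.356 = 49.9 lb·ft

49.9 lb·ft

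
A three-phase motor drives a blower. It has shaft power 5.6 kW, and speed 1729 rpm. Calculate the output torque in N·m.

ω = 2π × 1729/60 = 181.1 rad/s
τ = P/ω = 5600/181.1 = 30.9 N·m

30.9 N·m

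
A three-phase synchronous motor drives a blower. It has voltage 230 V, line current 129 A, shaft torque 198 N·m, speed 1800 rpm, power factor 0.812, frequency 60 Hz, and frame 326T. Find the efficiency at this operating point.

ω = 2π × 1800/60 = 188.5 rad/s; P_out = τω = 198 × 188.5 = 37323 W
P_in = √3·V_L·I_L·cosφ = 1.732 × 230 × 129 × 0.812 = 41727 W
η = P_out / P_in = 37323 / 41727 = 0.894 = 89.4%

89.4 %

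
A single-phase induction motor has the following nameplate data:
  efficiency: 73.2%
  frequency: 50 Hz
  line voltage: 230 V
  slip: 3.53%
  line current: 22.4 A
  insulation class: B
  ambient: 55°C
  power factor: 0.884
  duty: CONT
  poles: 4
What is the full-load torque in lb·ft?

16.2 lb·ft

P_in = V·I·cosφ = 230 × 22.4 × 0.884 = 4554 W
P_out = η·P_in = 0.732 × 4554 = 3334 W
n_s = 120×50/4 = 1500 rpm; n = 1500×(1−0.0353) = 1447 rpm
ω = 2π×1447/60 = 151.5 rad/s
τ = P_out/ω = 3334/151.5 = 22.01 N·m
In lb·ft: 22.01/1.356 = 16.2 lb·ft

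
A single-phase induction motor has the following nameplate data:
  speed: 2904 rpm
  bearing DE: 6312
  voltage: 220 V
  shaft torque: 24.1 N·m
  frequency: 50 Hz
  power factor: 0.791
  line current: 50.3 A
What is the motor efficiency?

ω = 2π × 2904/60 = 304.1 rad/s; P_out = τω = 24.1 × 304.1 = 7329 W
P_in = V·I·cosφ = 220 × 50.3 × 0.791 = 8753 W
η = P_out / P_in = 7329 / 8753 = 0.837 = 83.7%

83.7 %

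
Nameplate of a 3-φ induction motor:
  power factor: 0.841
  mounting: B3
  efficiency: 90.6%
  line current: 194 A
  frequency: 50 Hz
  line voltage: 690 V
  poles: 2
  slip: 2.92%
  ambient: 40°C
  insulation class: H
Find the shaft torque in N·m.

P_in = √3·V·I·cosφ = 1.732 × 690 × 194 × 0.841 = 194982 W
P_out = η·P_in = 0.906 × 194982 = 176654 W
n_s = 120×50/2 = 3000 rpm; n = 3000×(1−0.0292) = 2912 rpm
ω = 2π×2912/60 = 304.9 rad/s
τ = P_out/ω = 176654/304.9 = 579 N·m

579 N·m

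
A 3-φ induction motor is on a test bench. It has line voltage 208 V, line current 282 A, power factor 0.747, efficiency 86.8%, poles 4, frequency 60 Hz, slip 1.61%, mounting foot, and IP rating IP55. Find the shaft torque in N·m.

355 N·m

P_in = √3·V·I·cosφ = 1.732 × 208 × 282 × 0.747 = 75889 W
P_out = η·P_in = 0.868 × 75889 = 65872 W
n_s = 120×60/4 = 1800 rpm; n = 1800×(1−0.0161) = 1771 rpm
ω = 2π×1771/60 = 185.5 rad/s
τ = P_out/ω = 65872/185.5 = 355 N·m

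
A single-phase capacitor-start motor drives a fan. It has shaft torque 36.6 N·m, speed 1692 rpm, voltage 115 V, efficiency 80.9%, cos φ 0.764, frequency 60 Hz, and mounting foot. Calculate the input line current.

91.2 A

ω = 2π×1692/60 = 177.2 rad/s; P_out = τω = 36.6 × 177.2 = 6486 W
P_in = P_out / η = 6486 / 0.809 = 8017 W
I = P_in / (V·cosφ) = 8017 / (115 × 0.764) = 91.2 A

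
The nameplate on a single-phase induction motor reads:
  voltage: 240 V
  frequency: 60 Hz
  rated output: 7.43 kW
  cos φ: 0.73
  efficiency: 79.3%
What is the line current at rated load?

53.5 A

P_out = 7.43 kW = 7430 W
P_in = P_out / η = 7430 / 0.793 = 9369 W
I = P_in / (V·cosφ) = 9369 / (240 × 0.73) = 53.5 A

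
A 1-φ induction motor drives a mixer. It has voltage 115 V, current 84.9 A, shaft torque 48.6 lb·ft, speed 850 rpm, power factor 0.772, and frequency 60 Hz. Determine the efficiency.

τ = 48.6 lb·ft × 1.356 = 65.9 N·m
ω = 2π × 850/60 = 89.01 rad/s; P_out = τω = 65.9 × 89.01 = 5866 W
P_in = V·I·cosφ = 115 × 84.9 × 0.772 = 7537 W
η = P_out / P_in = 5866 / 7537 = 0.778 = 77.8%

77.8 %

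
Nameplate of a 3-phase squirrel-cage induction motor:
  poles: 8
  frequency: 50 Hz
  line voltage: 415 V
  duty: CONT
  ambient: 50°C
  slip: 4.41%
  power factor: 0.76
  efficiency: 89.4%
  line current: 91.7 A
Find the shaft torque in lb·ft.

440 lb·ft

P_in = √3·V·I·cosφ = 1.732 × 415 × 91.7 × 0.76 = 50093 W
P_out = η·P_in = 0.894 × 50093 = 44783 W
n_s = 120×50/8 = 750 rpm; n = 750×(1−0.0441) = 717 rpm
ω = 2π×717/60 = 75.08 rad/s
τ = P_out/ω = 44783/75.08 = 596.5 N·m
In lb·ft: 596.5/1.356 = 440 lb·ft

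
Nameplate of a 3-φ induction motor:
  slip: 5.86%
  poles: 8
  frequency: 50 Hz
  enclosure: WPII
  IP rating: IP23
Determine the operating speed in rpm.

n_s = 120f/p = 120×50/8 = 750 rpm
n = n_s(1 − s) = 750 × (1 − 0.0586) = 706 rpm

706 rpm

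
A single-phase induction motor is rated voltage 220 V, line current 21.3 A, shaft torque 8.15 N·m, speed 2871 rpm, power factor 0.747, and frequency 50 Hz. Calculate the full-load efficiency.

70.0 %

ω = 2π × 2871/60 = 300.7 rad/s; P_out = τω = 8.15 × 300.7 = 2451 W
P_in = V·I·cosφ = 220 × 21.3 × 0.747 = 3500 W
η = P_out / P_in = 2451 / 3500 = 0.700 = 70.0%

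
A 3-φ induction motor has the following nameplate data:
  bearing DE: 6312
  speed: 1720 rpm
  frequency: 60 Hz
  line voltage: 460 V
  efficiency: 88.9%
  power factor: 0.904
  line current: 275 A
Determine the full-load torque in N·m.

978 N·m

P_in = √3·V·I·cosφ = 1.732 × 460 × 275 × 0.904 = 198065 W
P_out = η·P_in = 0.889 × 198065 = 176080 W
n = 1720 rpm
ω = 2π×1720/60 = 180.1 rad/s
τ = P_out/ω = 176080/180.1 = 978 N·m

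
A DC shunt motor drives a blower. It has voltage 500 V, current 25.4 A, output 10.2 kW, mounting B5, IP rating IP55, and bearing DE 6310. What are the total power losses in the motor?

P_in = V·I = 500×25.4 = 12700 W
P_out = 10200 W
Losses = P_in − P_out = 12700 − 10200 = 2500 W

2.5 kW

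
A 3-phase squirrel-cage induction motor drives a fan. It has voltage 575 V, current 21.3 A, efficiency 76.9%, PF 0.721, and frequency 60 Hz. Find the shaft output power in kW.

P_in = √3·V·I·cosφ = 1.732 × 575 × 21.3 × 0.721 = 15294 W
P_out = η·P_in = 0.769 × 15294 = 11761 W

11.8 kW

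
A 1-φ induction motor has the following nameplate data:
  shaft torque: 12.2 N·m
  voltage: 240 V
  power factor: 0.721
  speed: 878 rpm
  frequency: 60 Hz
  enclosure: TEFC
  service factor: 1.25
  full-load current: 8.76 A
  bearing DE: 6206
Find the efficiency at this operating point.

74.0 %

ω = 2π × 878/60 = 91.94 rad/s; P_out = τω = 12.2 × 91.94 = 1122 W
P_in = V·I·cosφ = 240 × 8.76 × 0.721 = 1516 W
η = P_out / P_in = 1122 / 1516 = 0.740 = 74.0%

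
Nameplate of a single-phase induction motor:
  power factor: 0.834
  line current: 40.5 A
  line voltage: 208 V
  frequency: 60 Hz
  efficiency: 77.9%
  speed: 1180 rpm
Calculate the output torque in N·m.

P_in = V·I·cosφ = 208 × 40.5 × 0.834 = 7026 W
P_out = η·P_in = 0.779 × 7026 = 5473 W
n = 1180 rpm
ω = 2π×1180/60 = 123.6 rad/s
τ = P_out/ω = 5473/123.6 = 44.3 N·m

44.3 N·m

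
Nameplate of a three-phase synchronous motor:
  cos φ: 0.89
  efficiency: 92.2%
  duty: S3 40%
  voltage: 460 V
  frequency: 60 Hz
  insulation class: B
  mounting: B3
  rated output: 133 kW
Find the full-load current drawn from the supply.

203 A

P_out = 133 kW = 133000 W
P_in = P_out / η = 133000 / 0.922 = 144252 W
I_L = P_in / (√3·V_L·cosφ) = 144252 / (1.732 × 460 × 0.89) = 203 A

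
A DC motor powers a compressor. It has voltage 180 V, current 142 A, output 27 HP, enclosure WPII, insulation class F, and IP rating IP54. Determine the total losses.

P_in = V·I = 180×142 = 25560 W
P_out = 27×746 = 20142 W
Losses = P_in − P_out = 25560 − 20142 = 5418 W

5.42 kW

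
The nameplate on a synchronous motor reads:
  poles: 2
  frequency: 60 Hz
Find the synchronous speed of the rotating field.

3600 rpm

n_s = 120f/p = 120×60/2 = 3600 rpm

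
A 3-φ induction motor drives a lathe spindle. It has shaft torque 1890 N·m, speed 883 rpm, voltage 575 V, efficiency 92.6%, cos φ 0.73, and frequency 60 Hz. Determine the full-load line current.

260 A

ω = 2π×883/60 = 92.47 rad/s; P_out = τω = 1890 × 92.47 = 174768 W
P_in = P_out / η = 174768 / 0.926 = 188734 W
I_L = P_in / (√3·V_L·cosφ) = 188734 / (1.732 × 575 × 0.73) = 260 A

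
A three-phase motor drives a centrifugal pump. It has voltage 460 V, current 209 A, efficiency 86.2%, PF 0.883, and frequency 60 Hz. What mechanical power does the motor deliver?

127 kW

P_in = √3·V·I·cosφ = 1.732 × 460 × 209 × 0.883 = 147032 W
P_out = η·P_in = 0.862 × 147032 = 126742 W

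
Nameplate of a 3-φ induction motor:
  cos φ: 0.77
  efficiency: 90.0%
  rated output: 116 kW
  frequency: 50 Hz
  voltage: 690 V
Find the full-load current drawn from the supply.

P_out = 116 kW = 116000 W
P_in = P_out / η = 116000 / 0.900 = 128889 W
I_L = P_in / (√3·V_L·cosφ) = 128889 / (1.732 × 690 × 0.77) = 140 A

140 A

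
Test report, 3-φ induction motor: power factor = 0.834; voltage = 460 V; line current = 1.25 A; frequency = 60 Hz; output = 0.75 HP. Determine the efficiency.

P_out = 0.75 × 746 = 560 W
P_in = √3·V_L·I_L·cosφ = 1.732 × 460 × 1.25 × 0.834 = 831 W
η = P_out / P_in = 560 / 831 = 0.674 = 67.4%

67.4 %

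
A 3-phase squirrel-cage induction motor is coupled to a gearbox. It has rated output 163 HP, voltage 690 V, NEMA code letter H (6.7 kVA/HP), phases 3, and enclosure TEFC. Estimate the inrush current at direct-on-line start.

S_LR = 6.7 × 163 = 1092.1 kVA
I_LR = S_LR/(√3·V_L) = 1092100/(1.732×690) = 914 A

914 A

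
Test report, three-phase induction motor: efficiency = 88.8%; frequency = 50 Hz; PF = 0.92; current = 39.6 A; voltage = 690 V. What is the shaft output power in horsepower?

P_in = √3·V·I·cosφ = 1.732 × 690 × 39.6 × 0.92 = 43539 W
P_out = η·P_in = 0.888 × 43539 = 38663 W
= 38663/746 = 51.8 HP

51.8 HP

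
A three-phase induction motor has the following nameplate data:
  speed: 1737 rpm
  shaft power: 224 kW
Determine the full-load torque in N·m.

1230 N·m

ω = 2π × 1737/60 = 181.9 rad/s
τ = P/ω = 224000/181.9 = 1230 N·m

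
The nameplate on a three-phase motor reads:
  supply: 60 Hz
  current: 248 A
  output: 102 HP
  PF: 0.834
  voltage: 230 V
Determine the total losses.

P_in = √3·V·I·cosφ = 1.732×230×248×0.834 = 82394 W
P_out = 102×746 = 76092 W
Losses = P_in − P_out = 82394 − 76092 = 6302 W

6300 W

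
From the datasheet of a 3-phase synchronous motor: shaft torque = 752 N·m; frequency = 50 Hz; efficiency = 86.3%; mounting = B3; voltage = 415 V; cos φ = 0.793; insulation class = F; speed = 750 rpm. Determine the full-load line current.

ω = 2π×750/60 = 78.54 rad/s; P_out = τω = 752 × 78.54 = 59062 W
P_in = P_out / η = 59062 / 0.863 = 68438 W
I_L = P_in / (√3·V_L·cosφ) = 68438 / (1.732 × 415 × 0.793) = 120 A

120 A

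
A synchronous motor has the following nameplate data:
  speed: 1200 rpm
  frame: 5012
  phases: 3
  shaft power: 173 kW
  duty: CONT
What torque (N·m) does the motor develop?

ω = 2π × 1200/60 = 125.7 rad/s
τ = P/ω = 173000/125.7 = 1380 N·m

1380 N·m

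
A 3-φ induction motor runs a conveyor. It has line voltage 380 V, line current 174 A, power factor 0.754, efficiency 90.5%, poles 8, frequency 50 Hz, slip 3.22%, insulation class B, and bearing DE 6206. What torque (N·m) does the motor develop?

1030 N·m

P_in = √3·V·I·cosφ = 1.732 × 380 × 174 × 0.754 = 86348 W
P_out = η·P_in = 0.905 × 86348 = 78145 W
n_s = 120×50/8 = 750 rpm; n = 750×(1−0.0322) = 726 rpm
ω = 2π×726/60 = 76.03 rad/s
τ = P_out/ω = 78145/76.03 = 1030 N·m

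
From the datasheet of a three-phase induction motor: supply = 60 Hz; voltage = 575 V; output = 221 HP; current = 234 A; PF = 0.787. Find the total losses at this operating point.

P_in = √3·V·I·cosφ = 1.732×575×234×0.787 = 183403 W
P_out = 221×746 = 164866 W
Losses = P_in − P_out = 183403 − 164866 = 18537 W

18.5 kW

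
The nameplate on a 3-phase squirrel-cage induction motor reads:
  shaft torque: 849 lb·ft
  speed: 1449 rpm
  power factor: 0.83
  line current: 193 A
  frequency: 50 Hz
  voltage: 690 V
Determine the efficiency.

91.2 %

τ = 849 lb·ft × 1.356 = 1151 N·m
ω = 2π × 1449/60 = 151.7 rad/s; P_out = τω = 1151 × 151.7 = 174607 W
P_in = √3·V_L·I_L·cosφ = 1.732 × 690 × 193 × 0.83 = 191440 W
η = P_out / P_in = 174607 / 191440 = 0.912 = 91.2%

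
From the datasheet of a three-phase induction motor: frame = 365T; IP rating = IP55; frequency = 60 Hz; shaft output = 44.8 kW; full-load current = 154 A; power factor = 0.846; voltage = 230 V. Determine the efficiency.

86.3 %

P_out = 44.8 kW = 44800 W
P_in = √3·V_L·I_L·cosφ = 1.732 × 230 × 154 × 0.846 = 51900 W
η = P_out / P_in = 44800 / 51900 = 0.863 = 86.3%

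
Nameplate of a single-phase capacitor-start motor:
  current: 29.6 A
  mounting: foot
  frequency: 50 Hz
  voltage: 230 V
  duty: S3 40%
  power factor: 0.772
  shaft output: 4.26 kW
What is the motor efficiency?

P_out = 4.26 kW = 4260 W
P_in = V·I·cosφ = 230 × 29.6 × 0.772 = 5256 W
η = P_out / P_in = 4260 / 5256 = 0.811 = 81.1%

81.1 %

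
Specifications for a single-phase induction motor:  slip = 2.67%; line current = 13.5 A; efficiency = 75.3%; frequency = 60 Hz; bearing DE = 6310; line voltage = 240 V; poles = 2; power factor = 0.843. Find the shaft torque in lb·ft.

P_in = V·I·cosφ = 240 × 13.5 × 0.843 = 2731 W
P_out = η·P_in = 0.753 × 2731 = 2056 W
n_s = 120×60/2 = 3600 rpm; n = 3600×(1−0.0267) = 3504 rpm
ω = 2π×3504/60 = 366.9 rad/s
τ = P_out/ω = 2056/366.9 = 5.604 N·m
In lb·ft: 5.604/1.356 = 4.13 lb·ft

4.13 lb·ft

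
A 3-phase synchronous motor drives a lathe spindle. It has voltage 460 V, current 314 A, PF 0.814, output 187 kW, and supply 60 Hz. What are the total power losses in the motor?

16600 W

P_in = √3·V·I·cosφ = 1.732×460×314×0.814 = 203638 W
P_out = 187000 W
Losses = P_in − P_out = 203638 − 187000 = 16638 W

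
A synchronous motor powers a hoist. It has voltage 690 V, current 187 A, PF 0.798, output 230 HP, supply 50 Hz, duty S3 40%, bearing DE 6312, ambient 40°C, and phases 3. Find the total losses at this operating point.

P_in = √3·V·I·cosφ = 1.732×690×187×0.798 = 178337 W
P_out = 230×746 = 171580 W
Losses = P_in − P_out = 178337 − 171580 = 6757 W

6760 W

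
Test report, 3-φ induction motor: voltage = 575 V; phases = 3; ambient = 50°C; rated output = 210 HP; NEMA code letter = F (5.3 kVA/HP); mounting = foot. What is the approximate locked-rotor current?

1120 A

S_LR = 5.3 × 210 = 1113 kVA
I_LR = S_LR/(√3·V_L) = 1113000/(1.732×575) = 1120 A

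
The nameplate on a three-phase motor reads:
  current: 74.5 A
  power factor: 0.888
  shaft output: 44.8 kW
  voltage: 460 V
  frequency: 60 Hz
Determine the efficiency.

85.0 %

P_out = 44.8 kW = 44800 W
P_in = √3·V_L·I_L·cosφ = 1.732 × 460 × 74.5 × 0.888 = 52708 W
η = P_out / P_in = 44800 / 52708 = 0.850 = 85.0%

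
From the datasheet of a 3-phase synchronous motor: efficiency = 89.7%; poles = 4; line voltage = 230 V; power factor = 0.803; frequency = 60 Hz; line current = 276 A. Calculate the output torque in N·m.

P_in = √3·V·I·cosφ = 1.732 × 230 × 276 × 0.803 = 88288 W
P_out = η·P_in = 0.897 × 88288 = 79194 W
n = n_s = 120×60/4 = 1800 rpm (synchronous)
ω = 2π×1800/60 = 188.5 rad/s
τ = P_out/ω = 79194/188.5 = 420 N·m

420 N·m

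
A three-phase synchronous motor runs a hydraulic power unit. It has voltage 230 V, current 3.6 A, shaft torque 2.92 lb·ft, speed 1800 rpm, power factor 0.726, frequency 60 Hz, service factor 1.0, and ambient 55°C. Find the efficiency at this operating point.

τ = 2.92 lb·ft × 1.356 = 3.96 N·m
ω = 2π × 1800/60 = 188.5 rad/s; P_out = τω = 3.96 × 188.5 = 746 W
P_in = √3·V_L·I_L·cosφ = 1.732 × 230 × 3.6 × 0.726 = 1041 W
η = P_out / P_in = 746 / 1041 = 0.717 = 71.7%

71.7 %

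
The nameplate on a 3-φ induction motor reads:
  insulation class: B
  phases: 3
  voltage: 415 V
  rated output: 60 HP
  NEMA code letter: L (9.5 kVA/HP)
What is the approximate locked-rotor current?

S_LR = 9.5 × 60 = 570 kVA
I_LR = S_LR/(√3·V_L) = 570000/(1.732×415) = 793 A

793 A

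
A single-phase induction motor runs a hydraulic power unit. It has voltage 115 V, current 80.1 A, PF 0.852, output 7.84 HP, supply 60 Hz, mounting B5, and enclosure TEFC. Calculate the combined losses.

2 kW

P_in = V·I·cosφ = 115×80.1×0.852 = 7848 W
P_out = 7.84×746 = 5849 W
Losses = P_in − P_out = 7848 − 5849 = 1999 W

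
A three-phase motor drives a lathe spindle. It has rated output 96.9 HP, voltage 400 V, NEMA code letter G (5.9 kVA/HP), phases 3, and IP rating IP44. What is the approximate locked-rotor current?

S_LR = 5.9 × 96.9 = 571.71 kVA
I_LR = S_LR/(√3·V_L) = 571710/(1.732×400) = 825 A

825 A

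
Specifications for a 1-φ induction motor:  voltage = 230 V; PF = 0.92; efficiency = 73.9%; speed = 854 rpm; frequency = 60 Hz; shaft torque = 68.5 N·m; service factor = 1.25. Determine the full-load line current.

39.2 A

ω = 2π×854/60 = 89.43 rad/s; P_out = τω = 68.5 × 89.43 = 6126 W
P_in = P_out / η = 6126 / 0.739 = 8290 W
I = P_in / (V·cosφ) = 8290 / (230 × 0.92) = 39.2 A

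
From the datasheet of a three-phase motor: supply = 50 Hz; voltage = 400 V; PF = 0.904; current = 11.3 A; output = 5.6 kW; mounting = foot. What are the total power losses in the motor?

1.48 kW

P_in = √3·V·I·cosφ = 1.732×400×11.3×0.904 = 7077 W
P_out = 5600 W
Losses = P_in − P_out = 7077 − 5600 = 1477 W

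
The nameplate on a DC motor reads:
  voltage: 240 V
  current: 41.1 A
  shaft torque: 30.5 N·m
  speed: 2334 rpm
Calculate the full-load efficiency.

ω = 2π × 2334/60 = 244.4 rad/s; P_out = τω = 30.5 × 244.4 = 7454 W
P_in = V·I = 240 × 41.1 = 9864 W
η = P_out / P_in = 7454 / 9864 = 0.756 = 75.6%

75.6 %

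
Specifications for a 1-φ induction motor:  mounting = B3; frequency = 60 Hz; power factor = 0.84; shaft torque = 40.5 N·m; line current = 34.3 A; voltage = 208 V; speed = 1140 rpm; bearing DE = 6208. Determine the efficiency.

ω = 2π × 1140/60 = 119.4 rad/s; P_out = τω = 40.5 × 119.4 = 4836 W
P_in = V·I·cosφ = 208 × 34.3 × 0.84 = 5993 W
η = P_out / P_in = 4836 / 5993 = 0.807 = 80.7%

80.7 %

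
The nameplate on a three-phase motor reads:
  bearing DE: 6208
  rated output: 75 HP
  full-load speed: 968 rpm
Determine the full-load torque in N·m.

552 N·m

P_out = 75 × 746 = 55950 W
ω = 2π × 968/60 = 101.4 rad/s
τ = P_out/ω = 55950/101.4 = 552 N·m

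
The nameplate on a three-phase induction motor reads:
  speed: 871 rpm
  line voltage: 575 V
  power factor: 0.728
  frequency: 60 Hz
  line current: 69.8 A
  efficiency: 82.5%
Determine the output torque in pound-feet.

338 lb·ft

P_in = √3·V·I·cosφ = 1.732 × 575 × 69.8 × 0.728 = 50606 W
P_out = η·P_in = 0.825 × 50606 = 41750 W
n = 871 rpm
ω = 2π×871/60 = 91.21 rad/s
τ = P_out/ω = 41750/91.21 = 457.7 N·m
In lb·ft: 457.7/1.356 = 338 lb·ft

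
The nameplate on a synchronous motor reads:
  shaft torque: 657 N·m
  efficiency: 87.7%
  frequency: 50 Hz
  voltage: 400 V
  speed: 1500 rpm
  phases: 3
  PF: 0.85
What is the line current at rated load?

200 A

ω = 2π×1500/60 = 157.1 rad/s; P_out = τω = 657 × 157.1 = 103215 W
P_in = P_out / η = 103215 / 0.877 = 117691 W
I_L = P_in / (√3·V_L·cosφ) = 117691 / (1.732 × 400 × 0.85) = 200 A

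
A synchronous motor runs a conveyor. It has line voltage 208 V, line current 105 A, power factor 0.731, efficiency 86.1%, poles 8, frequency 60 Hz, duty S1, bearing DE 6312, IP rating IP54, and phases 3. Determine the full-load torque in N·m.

253 N·m

P_in = √3·V·I·cosφ = 1.732 × 208 × 105 × 0.731 = 27651 W
P_out = η·P_in = 0.861 × 27651 = 23808 W
n = n_s = 120×60/8 = 900 rpm (synchronous)
ω = 2π×900/60 = 94.25 rad/s
τ = P_out/ω = 23808/94.25 = 253 N·m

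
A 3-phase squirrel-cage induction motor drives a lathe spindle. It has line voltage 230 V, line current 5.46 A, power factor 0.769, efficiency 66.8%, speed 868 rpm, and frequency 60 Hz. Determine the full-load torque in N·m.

P_in = √3·V·I·cosφ = 1.732 × 230 × 5.46 × 0.769 = 1673 W
P_out = η·P_in = 0.668 × 1673 = 1118 W
n = 868 rpm
ω = 2π×868/60 = 90.9 rad/s
τ = P_out/ω = 1118/90.9 = 12.3 N·m

12.3 N·m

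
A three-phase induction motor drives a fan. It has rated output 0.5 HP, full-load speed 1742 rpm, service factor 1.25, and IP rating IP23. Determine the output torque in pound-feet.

1.51 lb·ft

P_out = 0.5 × 746 = 373 W
ω = 2π × 1742/60 = 182.4 rad/s
τ = P_out/ω = 373/182.4 = 2.045 N·m
In lb·ft: 2.045/1.356 = 1.51 lb·ft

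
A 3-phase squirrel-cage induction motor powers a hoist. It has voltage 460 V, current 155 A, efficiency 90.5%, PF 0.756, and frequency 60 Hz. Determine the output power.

84.5 kW

P_in = √3·V·I·cosφ = 1.732 × 460 × 155 × 0.756 = 93360 W
P_out = η·P_in = 0.905 × 93360 = 84491 W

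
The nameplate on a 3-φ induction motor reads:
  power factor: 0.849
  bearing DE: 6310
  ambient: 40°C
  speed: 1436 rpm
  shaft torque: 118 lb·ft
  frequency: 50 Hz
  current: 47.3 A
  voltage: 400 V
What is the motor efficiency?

τ = 118 lb·ft × 1.356 = 160 N·m
ω = 2π × 1436/60 = 150.4 rad/s; P_out = τω = 160 × 150.4 = 24064 W
P_in = √3·V_L·I_L·cosφ = 1.732 × 400 × 47.3 × 0.849 = 27821 W
η = P_out / P_in = 24064 / 27821 = 0.865 = 86.5%

86.5 %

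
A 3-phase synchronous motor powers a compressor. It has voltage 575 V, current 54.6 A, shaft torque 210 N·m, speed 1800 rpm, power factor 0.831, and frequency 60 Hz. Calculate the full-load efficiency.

87.6 %

ω = 2π × 1800/60 = 188.5 rad/s; P_out = τω = 210 × 188.5 = 39585 W
P_in = √3·V_L·I_L·cosφ = 1.732 × 575 × 54.6 × 0.831 = 45187 W
η = P_out / P_in = 39585 / 45187 = 0.876 = 87.6%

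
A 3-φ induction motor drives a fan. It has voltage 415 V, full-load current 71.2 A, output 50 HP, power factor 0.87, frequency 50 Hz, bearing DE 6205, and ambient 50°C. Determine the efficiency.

P_out = 50 × 746 = 37300 W
P_in = √3·V_L·I_L·cosφ = 1.732 × 415 × 71.2 × 0.87 = 44524 W
η = P_out / P_in = 37300 / 44524 = 0.838 = 83.8%

83.8 %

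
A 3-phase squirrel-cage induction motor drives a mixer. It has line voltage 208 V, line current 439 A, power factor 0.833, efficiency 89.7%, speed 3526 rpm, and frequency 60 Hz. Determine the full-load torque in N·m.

320 N·m

P_in = √3·V·I·cosφ = 1.732 × 208 × 439 × 0.833 = 131741 W
P_out = η·P_in = 0.897 × 131741 = 118172 W
n = 3526 rpm
ω = 2π×3526/60 = 369.2 rad/s
τ = P_out/ω = 118172/369.2 = 320 N·m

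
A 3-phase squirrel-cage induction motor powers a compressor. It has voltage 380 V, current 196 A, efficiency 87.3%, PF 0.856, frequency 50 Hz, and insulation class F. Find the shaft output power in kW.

P_in = √3·V·I·cosφ = 1.732 × 380 × 196 × 0.856 = 110423 W
P_out = η·P_in = 0.873 × 110423 = 96399 W

96.4 kW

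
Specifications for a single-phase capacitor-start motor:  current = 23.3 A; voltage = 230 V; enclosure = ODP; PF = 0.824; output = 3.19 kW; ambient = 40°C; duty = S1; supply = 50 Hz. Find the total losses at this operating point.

P_in = V·I·cosφ = 230×23.3×0.824 = 4416 W
P_out = 3190 W
Losses = P_in − P_out = 4416 − 3190 = 1226 W

1.23 kW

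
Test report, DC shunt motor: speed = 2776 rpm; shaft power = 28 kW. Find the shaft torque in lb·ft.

ω = 2π × 2776/60 = 290.7 rad/s
τ = P/ω = 28000/290.7 = 96.32 N·m
In lb·ft: 96.32/1.356 = 71 lb·ft

71 lb·ft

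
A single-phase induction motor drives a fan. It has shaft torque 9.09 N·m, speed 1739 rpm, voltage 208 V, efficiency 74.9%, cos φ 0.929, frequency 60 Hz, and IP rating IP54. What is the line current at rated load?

11.4 A

ω = 2π×1739/60 = 182.1 rad/s; P_out = τω = 9.09 × 182.1 = 1655 W
P_in = P_out / η = 1655 / 0.749 = 2210 W
I = P_in / (V·cosφ) = 2210 / (208 × 0.929) = 11.4 A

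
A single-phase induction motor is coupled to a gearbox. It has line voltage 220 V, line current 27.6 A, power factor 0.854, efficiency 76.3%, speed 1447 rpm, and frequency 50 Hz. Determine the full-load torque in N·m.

P_in = V·I·cosφ = 220 × 27.6 × 0.854 = 5185 W
P_out = η·P_in = 0.763 × 5185 = 3956 W
n = 1447 rpm
ω = 2π×1447/60 = 151.5 rad/s
τ = P_out/ω = 3956/151.5 = 26.1 N·m

26.1 N·m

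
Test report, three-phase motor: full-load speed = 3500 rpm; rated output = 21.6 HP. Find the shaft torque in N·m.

44 N·m

P_out = 21.6 × 746 = 16114 W
ω = 2π × 3500/60 = 366.5 rad/s
τ = P_out/ω = 16114/366.5 = 44 N·m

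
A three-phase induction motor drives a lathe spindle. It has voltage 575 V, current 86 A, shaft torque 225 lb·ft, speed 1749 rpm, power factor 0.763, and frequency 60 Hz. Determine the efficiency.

τ = 225 lb·ft × 1.356 = 305.1 N·m
ω = 2π × 1749/60 = 183.2 rad/s; P_out = τω = 305.1 × 183.2 = 55894 W
P_in = √3·V_L·I_L·cosφ = 1.732 × 575 × 86 × 0.763 = 65349 W
η = P_out / P_in = 55894 / 65349 = 0.855 = 85.5%

85.5 %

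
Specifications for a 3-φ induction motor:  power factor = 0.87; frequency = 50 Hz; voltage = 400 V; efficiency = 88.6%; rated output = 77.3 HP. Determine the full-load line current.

P_out = 77.3 × 746 = 57666 W
P_in = P_out / η = 57666 / 0.886 = 65086 W
I_L = P_in / (√3·V_L·cosφ) = 65086 / (1.732 × 400 × 0.87) = 108 A

108 A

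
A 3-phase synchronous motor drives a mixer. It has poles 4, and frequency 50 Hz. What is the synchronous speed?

1500 rpm

n_s = 120f/p = 120×50/4 = 1500 rpm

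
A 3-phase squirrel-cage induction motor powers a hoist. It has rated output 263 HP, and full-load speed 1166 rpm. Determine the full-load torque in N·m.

1610 N·m

P_out = 263 × 746 = 196198 W
ω = 2π × 1166/60 = 122.1 rad/s
τ = P_out/ω = 196198/122.1 = 1610 N·m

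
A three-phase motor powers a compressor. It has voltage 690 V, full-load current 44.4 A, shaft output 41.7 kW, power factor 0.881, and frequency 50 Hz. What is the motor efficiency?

89.2 %

P_out = 41.7 kW = 41700 W
P_in = √3·V_L·I_L·cosφ = 1.732 × 690 × 44.4 × 0.881 = 46747 W
η = P_out / P_in = 41700 / 46747 = 0.892 = 89.2%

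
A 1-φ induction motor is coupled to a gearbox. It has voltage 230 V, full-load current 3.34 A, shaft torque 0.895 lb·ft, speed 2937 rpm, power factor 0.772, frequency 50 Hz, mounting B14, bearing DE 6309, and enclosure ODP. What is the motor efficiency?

62.9 %

τ = 0.895 lb·ft × 1.356 = 1.214 N·m
ω = 2π × 2937/60 = 307.6 rad/s; P_out = τω = 1.214 × 307.6 = 373 W
P_in = V·I·cosφ = 230 × 3.34 × 0.772 = 593 W
η = P_out / P_in = 373 / 593 = 0.629 = 62.9%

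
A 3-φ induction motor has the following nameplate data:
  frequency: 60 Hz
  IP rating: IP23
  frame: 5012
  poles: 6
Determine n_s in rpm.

1200 rpm

n_s = 120f/p = 120×60/6 = 1200 rpm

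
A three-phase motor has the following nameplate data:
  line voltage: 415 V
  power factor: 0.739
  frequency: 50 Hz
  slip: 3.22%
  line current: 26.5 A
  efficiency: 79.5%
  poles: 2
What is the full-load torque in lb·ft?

P_in = √3·V·I·cosφ = 1.732 × 415 × 26.5 × 0.739 = 14076 W
P_out = η·P_in = 0.795 × 14076 = 11190 W
n_s = 120×50/2 = 3000 rpm; n = 3000×(1−0.0322) = 2903 rpm
ω = 2π×2903/60 = 304 rad/s
τ = P_out/ω = 11190/304 = 36.81 N·m
In lb·ft: 36.81/1.356 = 27.1 lb·ft

27.1 lb·ft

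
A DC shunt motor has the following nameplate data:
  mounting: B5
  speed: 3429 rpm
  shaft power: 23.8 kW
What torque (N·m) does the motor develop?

66.3 N·m

ω = 2π × 3429/60 = 359.1 rad/s
τ = P/ω = 23800/359.1 = 66.3 N·m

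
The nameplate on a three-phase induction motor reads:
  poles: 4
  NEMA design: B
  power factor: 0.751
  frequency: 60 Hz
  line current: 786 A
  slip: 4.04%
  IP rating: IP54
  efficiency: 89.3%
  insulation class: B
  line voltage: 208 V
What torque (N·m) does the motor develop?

1050 N·m

P_in = √3·V·I·cosφ = 1.732 × 208 × 786 × 0.751 = 212654 W
P_out = η·P_in = 0.893 × 212654 = 189900 W
n_s = 120×60/4 = 1800 rpm; n = 1800×(1−0.0404) = 1727 rpm
ω = 2π×1727/60 = 180.9 rad/s
τ = P_out/ω = 189900/180.9 = 1050 N·m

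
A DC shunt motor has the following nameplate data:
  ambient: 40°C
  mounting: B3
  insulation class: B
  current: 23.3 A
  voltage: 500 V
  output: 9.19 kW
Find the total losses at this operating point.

P_in = V·I = 500×23.3 = 11650 W
P_out = 9190 W
Losses = P_in − P_out = 11650 − 9190 = 2460 W

2460 W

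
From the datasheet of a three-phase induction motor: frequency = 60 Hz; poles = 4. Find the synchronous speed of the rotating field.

1800 rpm

n_s = 120f/p = 120×60/4 = 1800 rpm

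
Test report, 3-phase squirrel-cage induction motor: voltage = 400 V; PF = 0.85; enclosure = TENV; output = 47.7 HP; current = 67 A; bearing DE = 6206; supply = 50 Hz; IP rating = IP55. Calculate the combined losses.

P_in = √3·V·I·cosφ = 1.732×400×67×0.85 = 39455 W
P_out = 47.7×746 = 35584 W
Losses = P_in − P_out = 39455 − 35584 = 3871 W

3.87 kW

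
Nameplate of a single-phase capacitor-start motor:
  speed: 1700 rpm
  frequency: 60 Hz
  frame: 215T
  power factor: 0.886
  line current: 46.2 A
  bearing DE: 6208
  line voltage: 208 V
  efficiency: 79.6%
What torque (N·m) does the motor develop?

38.1 N·m

P_in = V·I·cosφ = 208 × 46.2 × 0.886 = 8514 W
P_out = η·P_in = 0.796 × 8514 = 6777 W
n = 1700 rpm
ω = 2π×1700/60 = 178 rad/s
τ = P_out/ω = 6777/178 = 38.1 N·m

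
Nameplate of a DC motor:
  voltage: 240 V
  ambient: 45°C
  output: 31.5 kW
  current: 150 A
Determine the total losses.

P_in = V·I = 240×150 = 36000 W
P_out = 31500 W
Losses = P_in − P_out = 36000 − 31500 = 4500 W

4.5 kW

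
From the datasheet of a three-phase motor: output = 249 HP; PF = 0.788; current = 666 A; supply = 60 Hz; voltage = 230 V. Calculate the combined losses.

P_in = √3·V·I·cosφ = 1.732×230×666×0.788 = 209063 W
P_out = 249×746 = 185754 W
Losses = P_in − P_out = 209063 − 185754 = 23309 W

23.3 kW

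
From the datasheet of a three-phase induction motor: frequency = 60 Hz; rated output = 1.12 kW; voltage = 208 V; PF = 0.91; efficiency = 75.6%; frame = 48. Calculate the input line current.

4.52 A

P_out = 1.12 kW = 1120 W
P_in = P_out / η = 1120 / 0.756 = 1481 W
I_L = P_in / (√3·V_L·cosφ) = 1481 / (1.732 × 208 × 0.91) = 4.52 A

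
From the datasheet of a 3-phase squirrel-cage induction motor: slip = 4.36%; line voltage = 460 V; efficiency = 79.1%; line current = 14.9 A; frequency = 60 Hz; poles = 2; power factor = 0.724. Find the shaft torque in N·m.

P_in = √3·V·I·cosφ = 1.732 × 460 × 14.9 × 0.724 = 8595 W
P_out = η·P_in = 0.791 × 8595 = 6799 W
n_s = 120×60/2 = 3600 rpm; n = 3600×(1−0.0436) = 3443 rpm
ω = 2π×3443/60 = 360.6 rad/s
τ = P_out/ω = 6799/360.6 = 18.9 N·m

18.9 N·m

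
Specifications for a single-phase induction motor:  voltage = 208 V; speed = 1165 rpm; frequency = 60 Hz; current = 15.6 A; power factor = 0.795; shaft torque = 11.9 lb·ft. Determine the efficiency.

76.3 %

τ = 11.9 lb·ft × 1.356 = 16.14 N·m
ω = 2π × 1165/60 = 122 rad/s; P_out = τω = 16.14 × 122 = 1969 W
P_in = V·I·cosφ = 208 × 15.6 × 0.795 = 2580 W
η = P_out / P_in = 1969 / 2580 = 0.763 = 76.3%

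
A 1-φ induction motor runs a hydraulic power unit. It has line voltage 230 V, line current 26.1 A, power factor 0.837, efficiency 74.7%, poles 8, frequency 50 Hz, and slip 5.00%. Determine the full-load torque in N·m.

P_in = V·I·cosφ = 230 × 26.1 × 0.837 = 5025 W
P_out = η·P_in = 0.747 × 5025 = 3754 W
n_s = 120×50/8 = 750 rpm; n = 750×(1−0.05) = 713 rpm
ω = 2π×713/60 = 74.67 rad/s
τ = P_out/ω = 3754/74.67 = 50.3 N·m

50.3 N·m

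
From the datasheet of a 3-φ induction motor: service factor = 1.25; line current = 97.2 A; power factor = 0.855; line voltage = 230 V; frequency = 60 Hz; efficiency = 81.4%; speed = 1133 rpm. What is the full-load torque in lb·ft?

P_in = √3·V·I·cosφ = 1.732 × 230 × 97.2 × 0.855 = 33106 W
P_out = η·P_in = 0.814 × 33106 = 26948 W
n = 1133 rpm
ω = 2π×1133/60 = 118.6 rad/s
τ = P_out/ω = 26948/118.6 = 227.2 N·m
In lb·ft: 227.2/1.356 = 168 lb·ft

168 lb·ft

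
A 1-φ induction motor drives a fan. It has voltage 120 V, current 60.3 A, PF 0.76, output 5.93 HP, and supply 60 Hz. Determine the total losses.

1.08 kW

P_in = V·I·cosφ = 120×60.3×0.76 = 5499 W
P_out = 5.93×746 = 4424 W
Losses = P_in − P_out = 5499 − 4424 = 1075 W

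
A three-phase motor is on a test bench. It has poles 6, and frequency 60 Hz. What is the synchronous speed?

n_s = 120f/p = 120×60/6 = 1200 rpm

1200 rpm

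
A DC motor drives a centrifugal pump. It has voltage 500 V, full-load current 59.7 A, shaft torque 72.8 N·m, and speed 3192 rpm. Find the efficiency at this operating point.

ω = 2π × 3192/60 = 334.3 rad/s; P_out = τω = 72.8 × 334.3 = 24337 W
P_in = V·I = 500 × 59.7 = 29850 W
η = P_out / P_in = 24337 / 29850 = 0.815 = 81.5%

81.5 %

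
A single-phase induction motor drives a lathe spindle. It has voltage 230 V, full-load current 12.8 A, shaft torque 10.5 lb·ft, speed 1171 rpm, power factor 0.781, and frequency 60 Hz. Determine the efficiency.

τ = 10.5 lb·ft × 1.356 = 14.24 N·m
ω = 2π × 1171/60 = 122.6 rad/s; P_out = τω = 14.24 × 122.6 = 1746 W
P_in = V·I·cosφ = 230 × 12.8 × 0.781 = 2299 W
η = P_out / P_in = 1746 / 2299 = 0.759 = 75.9%

75.9 %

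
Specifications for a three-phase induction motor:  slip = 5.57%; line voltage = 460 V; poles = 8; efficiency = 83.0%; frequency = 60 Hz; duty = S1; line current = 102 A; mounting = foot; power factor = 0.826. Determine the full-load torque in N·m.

P_in = √3·V·I·cosφ = 1.732 × 460 × 102 × 0.826 = 67125 W
P_out = η·P_in = 0.83 × 67125 = 55714 W
n_s = 120×60/8 = 900 rpm; n = 900×(1−0.0557) = 850 rpm
ω = 2π×850/60 = 89.01 rad/s
τ = P_out/ω = 55714/89.01 = 626 N·m

626 N·m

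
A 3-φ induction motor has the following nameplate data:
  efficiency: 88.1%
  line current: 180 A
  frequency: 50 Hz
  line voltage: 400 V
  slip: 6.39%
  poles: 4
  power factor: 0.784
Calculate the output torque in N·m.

P_in = √3·V·I·cosφ = 1.732 × 400 × 180 × 0.784 = 97768 W
P_out = η·P_in = 0.881 × 97768 = 86134 W
n_s = 120×50/4 = 1500 rpm; n = 1500×(1−0.0639) = 1404 rpm
ω = 2π×1404/60 = 147 rad/s
τ = P_out/ω = 86134/147 = 586 N·m

586 N·m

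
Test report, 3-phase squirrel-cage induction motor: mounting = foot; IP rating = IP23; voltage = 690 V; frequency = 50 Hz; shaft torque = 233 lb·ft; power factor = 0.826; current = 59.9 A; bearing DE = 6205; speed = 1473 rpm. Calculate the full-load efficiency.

τ = 233 lb·ft × 1.356 = 315.9 N·m
ω = 2π × 1473/60 = 154.3 rad/s; P_out = τω = 315.9 × 154.3 = 48743 W
P_in = √3·V_L·I_L·cosφ = 1.732 × 690 × 59.9 × 0.826 = 59129 W
η = P_out / P_in = 48743 / 59129 = 0.824 = 82.4%

82.4 %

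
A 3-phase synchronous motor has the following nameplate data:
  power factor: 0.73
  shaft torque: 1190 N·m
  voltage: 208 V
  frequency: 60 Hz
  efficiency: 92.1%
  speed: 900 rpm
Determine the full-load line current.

ω = 2π×900/60 = 94.25 rad/s; P_out = τω = 1190 × 94.25 = 112158 W
P_in = P_out / η = 112158 / 0.921 = 121779 W
I_L = P_in / (√3·V_L·cosφ) = 121779 / (1.732 × 208 × 0.73) = 463 A

463 A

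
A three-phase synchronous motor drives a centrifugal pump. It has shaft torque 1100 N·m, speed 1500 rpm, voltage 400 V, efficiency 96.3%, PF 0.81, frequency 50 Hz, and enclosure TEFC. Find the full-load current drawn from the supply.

320 A

ω = 2π×1500/60 = 157.1 rad/s; P_out = τω = 1100 × 157.1 = 172810 W
P_in = P_out / η = 172810 / 0.963 = 179450 W
I_L = P_in / (√3·V_L·cosφ) = 179450 / (1.732 × 400 × 0.81) = 320 A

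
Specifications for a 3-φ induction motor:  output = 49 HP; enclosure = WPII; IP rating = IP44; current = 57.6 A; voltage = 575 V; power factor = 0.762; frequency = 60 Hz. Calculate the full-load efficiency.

83.6 %

P_out = 49 × 746 = 36554 W
P_in = √3·V_L·I_L·cosφ = 1.732 × 575 × 57.6 × 0.762 = 43711 W
η = P_out / P_in = 36554 / 43711 = 0.836 = 83.6%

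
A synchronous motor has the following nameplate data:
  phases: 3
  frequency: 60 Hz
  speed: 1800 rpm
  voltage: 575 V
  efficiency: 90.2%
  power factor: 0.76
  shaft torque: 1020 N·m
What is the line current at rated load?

ω = 2π×1800/60 = 188.5 rad/s; P_out = τω = 1020 × 188.5 = 192270 W
P_in = P_out / η = 192270 / 0.902 = 213160 W
I_L = P_in / (√3·V_L·cosφ) = 213160 / (1.732 × 575 × 0.76) = 282 A

282 A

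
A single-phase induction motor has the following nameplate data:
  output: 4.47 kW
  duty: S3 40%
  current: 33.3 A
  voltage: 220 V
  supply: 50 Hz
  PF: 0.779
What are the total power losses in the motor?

1.24 kW

P_in = V·I·cosφ = 220×33.3×0.779 = 5707 W
P_out = 4470 W
Losses = P_in − P_out = 5707 − 4470 = 1237 W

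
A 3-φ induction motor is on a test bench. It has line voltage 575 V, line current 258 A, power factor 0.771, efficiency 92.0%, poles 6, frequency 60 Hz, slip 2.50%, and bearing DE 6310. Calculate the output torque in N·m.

P_in = √3·V·I·cosφ = 1.732 × 575 × 258 × 0.771 = 198102 W
P_out = η·P_in = 0.92 × 198102 = 182254 W
n_s = 120×60/6 = 1200 rpm; n = 1200×(1−0.025) = 1170 rpm
ω = 2π×1170/60 = 122.5 rad/s
τ = P_out/ω = 182254/122.5 = 1490 N·m

1490 N·m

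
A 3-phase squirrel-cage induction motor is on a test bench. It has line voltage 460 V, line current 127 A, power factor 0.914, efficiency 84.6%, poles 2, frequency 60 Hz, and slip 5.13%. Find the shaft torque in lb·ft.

P_in = √3·V·I·cosφ = 1.732 × 460 × 127 × 0.914 = 92482 W
P_out = η·P_in = 0.846 × 92482 = 78240 W
n_s = 120×60/2 = 3600 rpm; n = 3600×(1−0.0513) = 3415 rpm
ω = 2π×3415/60 = 357.6 rad/s
τ = P_out/ω = 78240/357.6 = 218.8 N·m
In lb·ft: 218.8/1.356 = 161 lb·ft

161 lb·ft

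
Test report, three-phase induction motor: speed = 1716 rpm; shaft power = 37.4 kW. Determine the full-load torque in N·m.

208 N·m

ω = 2π × 1716/60 = 179.7 rad/s
τ = P/ω = 37400/179.7 = 208 N·m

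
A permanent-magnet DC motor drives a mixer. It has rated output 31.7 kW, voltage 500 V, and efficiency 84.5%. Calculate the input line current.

P_out = 31.7 kW = 31700 W
P_in = P_out / η = 31700 / 0.845 = 37515 W
I = P_in / V = 37515 / 500 = 75 A

75 A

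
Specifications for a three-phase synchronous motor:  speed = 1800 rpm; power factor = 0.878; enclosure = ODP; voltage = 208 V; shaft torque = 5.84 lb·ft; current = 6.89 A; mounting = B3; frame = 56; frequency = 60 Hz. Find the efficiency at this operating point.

τ = 5.84 lb·ft × 1.356 = 7.919 N·m
ω = 2π × 1800/60 = 188.5 rad/s; P_out = τω = 7.919 × 188.5 = 1493 W
P_in = √3·V_L·I_L·cosφ = 1.732 × 208 × 6.89 × 0.878 = 2179 W
η = P_out / P_in = 1493 / 2179 = 0.685 = 68.5%

68.5 %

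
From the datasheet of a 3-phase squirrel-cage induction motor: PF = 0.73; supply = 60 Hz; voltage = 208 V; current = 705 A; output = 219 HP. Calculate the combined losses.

P_in = √3·V·I·cosφ = 1.732×208×705×0.73 = 185406 W
P_out = 219×746 = 163374 W
Losses = P_in − P_out = 185406 − 163374 = 22032 W

22 kW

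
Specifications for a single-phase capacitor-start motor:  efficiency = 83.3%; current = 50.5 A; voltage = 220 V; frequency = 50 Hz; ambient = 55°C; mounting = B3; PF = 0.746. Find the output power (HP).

P_in = V·I·cosφ = 220 × 50.5 × 0.746 = 8288 W
P_out = η·P_in = 0.833 × 8288 = 6904 W
= 6904/746 = 9.25 HP

9.25 HP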